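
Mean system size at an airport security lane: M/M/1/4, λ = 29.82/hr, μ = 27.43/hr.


ρ = 29.82/27.43 = 1.0871
L = ρ[1 − (K+1)ρ^K + Kρ^(K+1)] / [(1−ρ)(1−ρ^(K+1))]
Numerator: 1.0871·(1 − 5·1.396778 + 4·1.518480) = 0.097877
Denominator: (-0.08713)·(-0.518480) = 0.045176
L = 0.097877/0.045176 = 2.1666

Final: 2.1666


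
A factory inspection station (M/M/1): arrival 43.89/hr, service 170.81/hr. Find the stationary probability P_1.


ρ = 43.89/170.81 = 0.2570
P_n = (1−ρ)·ρ^n = (1 − 0.2570)·0.2570^1 = 0.7430·0.256952 = 0.190928

Final: 0.190928


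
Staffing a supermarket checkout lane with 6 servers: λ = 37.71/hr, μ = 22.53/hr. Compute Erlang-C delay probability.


a = λ/μ = 1.6738; ρ = a/6 = 0.2790
P₀ = 0.187446 (from M/M/c formula)
C(c,a) = [a^c/(c!(1−ρ))]·P₀ = [21.98731/(720·0.7210)]·0.187446
= 0.04235·0.187446 = 0.007939

Final: 0.007939


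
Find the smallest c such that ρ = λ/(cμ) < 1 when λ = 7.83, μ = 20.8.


Stability requires cμ > λ ⇔ c > λ/μ.
λ/μ = 7.83/20.8 = 0.3764
Minimum integer c = ⌊0.3764⌋ + 1 = 1
Check: 1·20.8 = 20.80 > 7.83, while 0·20.8 = 0.00 ≤ 7.83

Final: 1 servers


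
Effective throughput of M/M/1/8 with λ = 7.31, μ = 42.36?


ρ = 0.1726; P_K = (1−ρ)ρ^8/(1−ρ^9) = 0.0000006508
λ_eff = λ(1 − P_K) = 7.31·(1 − 0.0000006508) = 7.31·0.999999 = 7.3100 /hr

Final: 7.3100 /hr


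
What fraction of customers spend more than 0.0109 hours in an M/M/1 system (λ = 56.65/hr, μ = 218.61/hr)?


W ~ Exponential(μ−λ) for M/M/1.
μ − λ = 218.61 − 56.65 = 161.9600
P(W > t) = e^{−(μ−λ)t} = e^{−1.7654} = 0.171124

Final: 0.171124


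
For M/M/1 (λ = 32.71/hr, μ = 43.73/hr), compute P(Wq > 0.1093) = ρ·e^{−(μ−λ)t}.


ρ = 32.71/43.73 = 0.7480
P(Wq > t) = ρ·e^{−(μ−λ)t} = 0.7480·e^{−1.2045}
= 0.7480·0.299846 = 0.224285

Final: 0.224285


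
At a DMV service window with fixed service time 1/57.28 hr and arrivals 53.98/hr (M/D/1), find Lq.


ρ = 53.98/57.28 = 0.9424
M/D/1: Lq = ρ²/(2(1−ρ)) = 0.8881/(2·0.05761) = 7.70759

Final: 7.70759


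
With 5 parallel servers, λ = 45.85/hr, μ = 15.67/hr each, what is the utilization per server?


ρ = λ/(cμ) = 45.85/(5·15.67) = 45.85/78.35 = 0.5852

Final: 0.5852


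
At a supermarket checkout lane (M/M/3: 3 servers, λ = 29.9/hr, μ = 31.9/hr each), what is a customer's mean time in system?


a = 0.9373; ρ = 0.3124; P₀ = 0.388172
Lq = P₀·a^c·ρ/(c!(1−ρ)²) = 0.03521
Wq = Lq/λ = 0.03521/29.9 = 0.001178 hr
W = Wq + 1/μ = 0.001178 + 0.03135 = 0.03253 hr

Final: 0.03253 hr


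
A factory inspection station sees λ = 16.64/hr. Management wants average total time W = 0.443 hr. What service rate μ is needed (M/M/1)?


W = 1/(μ−λ) ⇒ μ − λ = 1/W = 1/0.443 = 2.2573
μ = λ + 1/W = 16.64 + 2.2573 = 18.8973 per hr

Final: 18.8973 /hr


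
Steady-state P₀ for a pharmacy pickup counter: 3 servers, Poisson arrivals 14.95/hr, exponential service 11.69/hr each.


a = λ/μ = 14.95/11.69 = 1.2789; ρ = a/c = 0.4263
Σ_{k=0}^{2} a^k/k! (terms k=0..2) = 1.00000 + 1.27887 + 0.81776 = 3.09663
Tail: a^3/(3!(1−ρ)) = 2.09161/(6·0.5737) = 0.60763
P₀ = 1/(3.09663 + 0.60763) = 1/3.70425 = 0.269960

Final: 0.269960


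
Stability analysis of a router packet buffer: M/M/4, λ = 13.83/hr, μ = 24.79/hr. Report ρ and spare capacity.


Total capacity cμ = 4·24.79 = 99.16/hr
ρ = λ/(cμ) = 13.83/99.16 = 0.1395
Stable ⇔ ρ < 1: YES
Spare capacity = cμ − λ = 99.16 − 13.83 = 85.33/hr

Final: ρ = 0.1395; stable; margin = 85.33/hr


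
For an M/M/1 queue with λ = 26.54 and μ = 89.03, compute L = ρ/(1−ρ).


ρ = λ/μ = 26.54/89.03 = 0.2981
L = ρ/(1−ρ) = 0.2981/(1 − 0.2981) = 0.2981/0.7019 = 0.4247

Final: 0.4247


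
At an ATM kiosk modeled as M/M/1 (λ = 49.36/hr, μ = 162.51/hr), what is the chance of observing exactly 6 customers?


ρ = 49.36/162.51 = 0.3037
P_n = (1−ρ)·ρ^n = (1 − 0.3037)·0.3037^6 = 0.6963·0.0007852 = 0.0005467

Final: 0.0005467


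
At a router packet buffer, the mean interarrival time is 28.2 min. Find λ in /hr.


λ = 1/(interarrival time) in consistent units.
1 hour = 60 min, so λ = 60/28.2 = 2.1277 per hour

Final: 2.1277 /hr


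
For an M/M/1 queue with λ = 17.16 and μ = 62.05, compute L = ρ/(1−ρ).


ρ = λ/μ = 17.16/62.05 = 0.2766
L = ρ/(1−ρ) = 0.2766/(1 − 0.2766) = 0.2766/0.7234 = 0.3823

Final: 0.3823


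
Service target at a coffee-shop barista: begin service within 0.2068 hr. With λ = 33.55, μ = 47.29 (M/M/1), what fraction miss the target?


ρ = 33.55/47.29 = 0.7095
P(Wq > t) = ρ·e^{−(μ−λ)t} = 0.7095·e^{−2.8414}
= 0.7095·0.058342 = 0.041391

Final: 0.041391


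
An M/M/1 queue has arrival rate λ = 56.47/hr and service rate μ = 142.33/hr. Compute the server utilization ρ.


ρ = λ/μ = 56.47/142.33 = 0.3968

Final: 0.3968


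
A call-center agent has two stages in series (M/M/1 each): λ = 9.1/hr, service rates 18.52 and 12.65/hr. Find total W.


Each node sees arrival rate λ = 9.1/hr (tandem ⇒ throughput preserved).
W₁ = 1/(μ₁−λ) = 1/(18.52−9.1) = 0.10616 hr
W₂ = 1/(μ₂−λ) = 1/(12.65−9.1) = 0.28169 hr
W_total = W₁ + W₂ = 0.10616 + 0.28169 = 0.38785 hr

Final: 0.38785 hr


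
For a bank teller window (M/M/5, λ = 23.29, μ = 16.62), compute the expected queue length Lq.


a = λ/μ = 1.4013; ρ = a/5 = 0.2803
P₀ = 0.246000
Lq = P₀·a^c·ρ / (c!·(1−ρ)²) = 0.246000·5.40371·0.2803/(120·0.51802)
= 0.005993

Final: 0.005993


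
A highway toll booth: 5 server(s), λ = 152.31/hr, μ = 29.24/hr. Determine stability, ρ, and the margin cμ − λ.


Total capacity cμ = 5·29.24 = 146.20/hr
ρ = λ/(cμ) = 152.31/146.20 = 1.0418
Stable ⇔ ρ < 1: NO
Spare capacity = cμ − λ = 146.20 − 152.31 = -6.11/hr

Final: ρ = 1.0418; unstable; margin = -6.11/hr


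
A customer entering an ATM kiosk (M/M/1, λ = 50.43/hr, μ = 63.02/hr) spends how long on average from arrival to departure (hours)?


W = 1/(μ−λ) = 1/(63.02 − 50.43) = 1/12.59 = 0.07943 hr

Final: 0.07943 hr


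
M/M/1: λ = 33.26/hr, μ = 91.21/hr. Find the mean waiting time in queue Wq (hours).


ρ = 33.26/91.21 = 0.3647
Wq = ρ/(μ−λ) = 0.3647/(91.21 − 33.26) = 0.3647/57.95 = 0.006293 hr

Final: 0.006293 hr


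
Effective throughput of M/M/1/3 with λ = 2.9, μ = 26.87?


ρ = 0.1079; P_K = (1−ρ)ρ^3/(1−ρ^4) = 0.001122
λ_eff = λ(1 − P_K) = 2.9·(1 − 0.001122) = 2.9·0.998878 = 2.8967 /hr

Final: 2.8967 /hr


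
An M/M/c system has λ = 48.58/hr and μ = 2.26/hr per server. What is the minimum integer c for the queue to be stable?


Stability requires cμ > λ ⇔ c > λ/μ.
λ/μ = 48.58/2.26 = 21.4956
Minimum integer c = ⌊21.4956⌋ + 1 = 22
Check: 22·2.26 = 49.72 > 48.58, while 21·2.26 = 47.46 ≤ 48.58

Final: 22 servers


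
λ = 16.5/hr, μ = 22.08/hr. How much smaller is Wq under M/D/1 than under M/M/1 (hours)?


ρ = 16.5/22.08 = 0.7473
Wq(M/M/1) = ρ/(μ−λ) = 0.7473/5.58 = 0.13392 hr
Wq(M/D/1) = ρ/(2(μ−λ)) = 0.06696 hr
Savings = 0.13392 − 0.06696 = 0.06696 hr

Final: 0.06696 hr


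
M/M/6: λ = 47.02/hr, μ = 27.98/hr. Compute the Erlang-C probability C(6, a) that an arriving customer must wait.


a = λ/μ = 1.6805; ρ = a/6 = 0.2801
P₀ = 0.186189 (from M/M/c formula)
C(c,a) = [a^c/(c!(1−ρ))]·P₀ = [22.52213/(720·0.7199)]·0.186189
= 0.04345·0.186189 = 0.008090

Final: 0.008090


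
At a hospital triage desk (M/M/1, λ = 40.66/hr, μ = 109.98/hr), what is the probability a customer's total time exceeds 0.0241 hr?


W ~ Exponential(μ−λ) for M/M/1.
μ − λ = 109.98 − 40.66 = 69.3200
P(W > t) = e^{−(μ−λ)t} = e^{−1.6706} = 0.188132

Final: 0.188132


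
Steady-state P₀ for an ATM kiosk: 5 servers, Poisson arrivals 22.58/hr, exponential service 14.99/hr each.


a = λ/μ = 22.58/14.99 = 1.5063; ρ = a/c = 0.3013
Σ_{k=0}^{4} a^k/k! (terms k=0..4) = 1.00000 + 1.50634 + 1.13453 + 0.56966 + 0.21453 = 4.42505
Tail: a^5/(5!(1−ρ)) = 7.75553/(120·0.6987) = 0.09250
P₀ = 1/(4.42505 + 0.09250) = 1/4.51754 = 0.221359

Final: 0.221359


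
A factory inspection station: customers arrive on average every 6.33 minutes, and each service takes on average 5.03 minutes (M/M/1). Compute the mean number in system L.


λ = 60/6.33 = 9.4787 /hr
μ = 60/5.03 = 11.9284 /hr
ρ = λ/μ = 9.4787/11.9284 = 0.7946
L = ρ/(1−ρ) = 0.7946/0.2054 = 3.8692

Final: 3.8692


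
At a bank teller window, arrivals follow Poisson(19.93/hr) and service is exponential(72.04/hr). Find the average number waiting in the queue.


ρ = 19.93/72.04 = 0.2767
Lq = ρ²/(1−ρ) = 0.07654/0.7233 = 0.1058

Final: 0.1058


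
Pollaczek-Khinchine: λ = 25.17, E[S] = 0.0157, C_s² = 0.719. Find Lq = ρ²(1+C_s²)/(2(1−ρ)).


ρ = λ·E[S] = 25.17·0.0157 = 0.3952
Lq = ρ²(1+C_s²)/(2(1−ρ)) = 0.1562·(1+0.719)/(2·0.6048)
= 0.1562·1.7190/1.2097 = 0.22191

Final: 0.22191


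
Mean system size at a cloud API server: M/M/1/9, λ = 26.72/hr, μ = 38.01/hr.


ρ = 26.72/38.01 = 0.7030
L = ρ[1 − (K+1)ρ^K + Kρ^(K+1)] / [(1−ρ)(1−ρ^(K+1))]
Numerator: 0.7030·(1 − 10·0.041923 + 9·0.029470) = 0.594721
Denominator: (0.2970)·(0.970530) = 0.288274
L = 0.594721/0.288274 = 2.0630

Final: 2.0630


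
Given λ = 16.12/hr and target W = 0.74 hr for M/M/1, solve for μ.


W = 1/(μ−λ) ⇒ μ − λ = 1/W = 1/0.74 = 1.3514
μ = λ + 1/W = 16.12 + 1.3514 = 17.4714 per hr

Final: 17.4714 /hr


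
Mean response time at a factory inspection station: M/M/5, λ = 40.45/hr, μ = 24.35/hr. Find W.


a = 1.6612; ρ = 0.3322; P₀ = 0.189388
Lq = P₀·a^c·ρ/(c!(1−ρ)²) = 0.01488
Wq = Lq/λ = 0.01488/40.45 = 0.0003678 hr
W = Wq + 1/μ = 0.0003678 + 0.04107 = 0.04144 hr

Final: 0.04144 hr


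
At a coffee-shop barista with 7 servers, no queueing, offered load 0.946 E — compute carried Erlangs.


B(7,0.946) = 0.00005224 (Erlang-B)
Carried load = a(1 − B) = 0.946·(1 − 0.00005224) = 0.946·0.999948 = 0.9460 E

Final: 0.9460 Erlangs


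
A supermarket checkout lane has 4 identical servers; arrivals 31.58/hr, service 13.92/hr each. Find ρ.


ρ = λ/(cμ) = 31.58/(4·13.92) = 31.58/55.68 = 0.5672

Final: 0.5672


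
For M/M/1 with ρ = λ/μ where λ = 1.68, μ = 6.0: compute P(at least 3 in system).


ρ = 1.68/6.0 = 0.2800
P(N ≥ n) = ρ^n = 0.2800^3 = 0.021952

Final: 0.021952


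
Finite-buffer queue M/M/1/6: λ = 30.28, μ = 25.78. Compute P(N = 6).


ρ = λ/μ = 30.28/25.78 = 1.1746
P_K = (1−ρ)ρ^K/(1−ρ^(K+1)) = (-0.1746·2.625656)/(1 − 3.083974)
= -0.458318/-2.083974 = 0.219925

Final: 0.219925


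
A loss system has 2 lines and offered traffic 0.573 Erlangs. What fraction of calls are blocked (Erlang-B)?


B(c,a) = (a^c/c!) / Σ_{k=0}^{c} a^k/k!
a^2/2! = 0.164164
Σ terms (k=0..2): 1.00000 + 0.57300 + 0.16416 = 1.737165
B = 0.164164/1.737165 = 0.094501

Final: 0.094501


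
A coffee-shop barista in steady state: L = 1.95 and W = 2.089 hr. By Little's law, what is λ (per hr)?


λ = L/W = 1.95/2.089 = 0.9335 /hr

Final: 0.9335 /hr


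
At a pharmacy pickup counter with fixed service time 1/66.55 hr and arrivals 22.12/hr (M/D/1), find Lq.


ρ = 22.12/66.55 = 0.3324
M/D/1: Lq = ρ²/(2(1−ρ)) = 0.1105/(2·0.6676) = 0.08274

Final: 0.08274


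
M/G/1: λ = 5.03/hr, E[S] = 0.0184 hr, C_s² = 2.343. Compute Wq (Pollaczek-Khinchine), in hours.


ρ = λ·E[S] = 5.03·0.0184 = 0.09255
E[S²] = E[S]²(1+C_s²) = 0.0184²·(1+2.343) = 0.001132
Wq = λ·E[S²]/(2(1−ρ)) = 5.03·0.001132/(2·0.9074) = 0.003137 hr

Final: 0.003137 hr


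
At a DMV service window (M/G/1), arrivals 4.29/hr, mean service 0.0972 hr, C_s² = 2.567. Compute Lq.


ρ = λ·E[S] = 4.29·0.0972 = 0.4170
Lq = ρ²(1+C_s²)/(2(1−ρ)) = 0.1739·(1+2.567)/(2·0.5830)
= 0.1739·3.5670/1.1660 = 0.53192

Final: 0.53192


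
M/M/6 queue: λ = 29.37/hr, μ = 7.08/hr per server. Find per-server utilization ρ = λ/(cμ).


ρ = λ/(cμ) = 29.37/(6·7.08) = 29.37/42.48 = 0.6914

Final: 0.6914


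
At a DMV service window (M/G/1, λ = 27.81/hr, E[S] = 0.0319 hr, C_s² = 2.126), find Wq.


ρ = λ·E[S] = 27.81·0.0319 = 0.8871
E[S²] = E[S]²(1+C_s²) = 0.0319²·(1+2.126) = 0.003181
Wq = λ·E[S²]/(2(1−ρ)) = 27.81·0.003181/(2·0.1129) = 0.39192 hr

Final: 0.39192 hr


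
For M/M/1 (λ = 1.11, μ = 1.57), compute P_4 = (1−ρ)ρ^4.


ρ = 1.11/1.57 = 0.7070
P_n = (1−ρ)·ρ^n = (1 − 0.7070)·0.7070^4 = 0.2930·0.249858 = 0.073207

Final: 0.073207


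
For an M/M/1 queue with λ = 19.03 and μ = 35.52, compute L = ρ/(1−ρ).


ρ = λ/μ = 19.03/35.52 = 0.5358
L = ρ/(1−ρ) = 0.5358/(1 − 0.5358) = 0.5358/0.4642 = 1.1540

Final: 1.1540


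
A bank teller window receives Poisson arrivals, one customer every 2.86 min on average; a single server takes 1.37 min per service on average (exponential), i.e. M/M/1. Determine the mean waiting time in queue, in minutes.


λ = 60/2.86 = 20.9790 /hr
μ = 60/1.37 = 43.7956 /hr
ρ = λ/μ = 20.9790/43.7956 = 0.4790
Wq = ρ/(μ−λ) = 0.4790/(43.7956−20.9790) = 0.02099 hr
In minutes: 0.02099·60 = 1.260 min

Final: 1.260 min


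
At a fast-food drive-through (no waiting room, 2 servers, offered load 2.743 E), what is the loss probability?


B(c,a) = (a^c/c!) / Σ_{k=0}^{c} a^k/k!
a^2/2! = 3.762024
Σ terms (k=0..2): 1.00000 + 2.74300 + 3.76202 = 7.505024
B = 3.762024/7.505024 = 0.501267

Final: 0.501267


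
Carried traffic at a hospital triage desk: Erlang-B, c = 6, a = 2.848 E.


B(6,2.848) = 0.044123 (Erlang-B)
Carried load = a(1 − B) = 2.848·(1 − 0.044123) = 2.848·0.955877 = 2.7223 E

Final: 2.7223 Erlangs


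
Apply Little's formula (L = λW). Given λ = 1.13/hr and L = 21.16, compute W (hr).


W = L/λ = 21.16/1.13 = 18.7257 hr

Final: 18.7257 hr


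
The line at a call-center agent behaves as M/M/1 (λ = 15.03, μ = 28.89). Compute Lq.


ρ = 15.03/28.89 = 0.5202
Lq = ρ²/(1−ρ) = 0.2707/0.4798 = 0.5642

Final: 0.5642


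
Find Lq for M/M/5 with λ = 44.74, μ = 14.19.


a = λ/μ = 3.1529; ρ = a/5 = 0.6306
P₀ = 0.039226
Lq = P₀·a^c·ρ / (c!·(1−ρ)²) = 0.039226·311.57882·0.6306/(120·0.13647)
= 0.47062

Final: 0.47062


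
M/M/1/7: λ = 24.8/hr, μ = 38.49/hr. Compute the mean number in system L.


ρ = 24.8/38.49 = 0.6443
L = ρ[1 − (K+1)ρ^K + Kρ^(K+1)] / [(1−ρ)(1−ρ^(K+1))]
Numerator: 0.6443·(1 − 8·0.046103 + 7·0.029705) = 0.540660
Denominator: (0.3557)·(0.970295) = 0.345111
L = 0.540660/0.345111 = 1.5666

Final: 1.5666


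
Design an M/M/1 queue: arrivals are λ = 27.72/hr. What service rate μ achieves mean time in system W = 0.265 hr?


W = 1/(μ−λ) ⇒ μ − λ = 1/W = 1/0.265 = 3.7736
μ = λ + 1/W = 27.72 + 3.7736 = 31.4936 per hr

Final: 31.4936 /hr


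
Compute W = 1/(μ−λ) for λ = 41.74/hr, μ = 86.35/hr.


W = 1/(μ−λ) = 1/(86.35 − 41.74) = 1/44.61 = 0.02242 hr

Final: 0.02242 hr


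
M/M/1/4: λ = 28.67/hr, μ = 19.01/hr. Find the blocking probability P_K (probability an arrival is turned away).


ρ = λ/μ = 28.67/19.01 = 1.5082
P_K = (1−ρ)ρ^K/(1−ρ^(K+1)) = (-0.5082·5.173474)/(1 − 7.802394)
= -2.628920/-6.802394 = 0.386470

Final: 0.386470


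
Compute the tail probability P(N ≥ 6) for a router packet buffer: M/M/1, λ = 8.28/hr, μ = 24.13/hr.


ρ = 8.28/24.13 = 0.3431
P(N ≥ n) = ρ^n = 0.3431^6 = 0.001632

Final: 0.001632


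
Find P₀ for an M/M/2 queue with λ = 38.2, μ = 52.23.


a = λ/μ = 38.2/52.23 = 0.7314; ρ = a/c = 0.3657
Σ_{k=0}^{1} a^k/k! (terms k=0..1) = 1.00000 + 0.73138 = 1.73138
Tail: a^2/(2!(1−ρ)) = 0.53492/(2·0.6343) = 0.42165
P₀ = 1/(1.73138 + 0.42165) = 1/2.15303 = 0.464461

Final: 0.464461


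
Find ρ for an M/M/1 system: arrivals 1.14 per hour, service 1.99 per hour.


ρ = λ/μ = 1.14/1.99 = 0.5729

Final: 0.5729


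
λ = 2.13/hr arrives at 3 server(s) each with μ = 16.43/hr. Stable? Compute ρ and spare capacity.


Total capacity cμ = 3·16.43 = 49.29/hr
ρ = λ/(cμ) = 2.13/49.29 = 0.04321
Stable ⇔ ρ < 1: YES
Spare capacity = cμ − λ = 49.29 − 2.13 = 47.16/hr

Final: ρ = 0.04321; stable; margin = 47.16/hr


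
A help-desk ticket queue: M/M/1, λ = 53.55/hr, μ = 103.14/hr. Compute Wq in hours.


ρ = 53.55/103.14 = 0.5192
Wq = ρ/(μ−λ) = 0.5192/(103.14 − 53.55) = 0.5192/49.59 = 0.01047 hr

Final: 0.01047 hr


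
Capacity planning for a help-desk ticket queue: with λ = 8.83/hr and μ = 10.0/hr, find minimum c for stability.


Stability requires cμ > λ ⇔ c > λ/μ.
λ/μ = 8.83/10.0 = 0.8830
Minimum integer c = ⌊0.8830⌋ + 1 = 1
Check: 1·10.0 = 10.00 > 8.83, while 0·10.0 = 0.00 ≤ 8.83

Final: 1 servers


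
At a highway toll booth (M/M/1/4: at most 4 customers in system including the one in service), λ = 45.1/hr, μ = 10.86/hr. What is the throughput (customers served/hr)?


ρ = 4.1529; P_K = (1−ρ)ρ^4/(1−ρ^5) = 0.759817
λ_eff = λ(1 − P_K) = 45.1·(1 − 0.759817) = 45.1·0.240183 = 10.8323 /hr

Final: 10.8323 /hr


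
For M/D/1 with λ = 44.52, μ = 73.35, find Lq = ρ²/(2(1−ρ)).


ρ = 44.52/73.35 = 0.6070
M/D/1: Lq = ρ²/(2(1−ρ)) = 0.3684/(2·0.3930) = 0.46864

Final: 0.46864


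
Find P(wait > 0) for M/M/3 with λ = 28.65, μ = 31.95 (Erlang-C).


a = λ/μ = 0.8967; ρ = a/3 = 0.2989
P₀ = 0.404830 (from M/M/c formula)
C(c,a) = [a^c/(c!(1−ρ))]·P₀ = [0.72104/(6·0.7011)]·0.404830
= 0.17141·0.404830 = 0.069391

Final: 0.069391


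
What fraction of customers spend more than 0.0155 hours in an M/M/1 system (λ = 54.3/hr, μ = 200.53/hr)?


W ~ Exponential(μ−λ) for M/M/1.
μ − λ = 200.53 − 54.3 = 146.2300
P(W > t) = e^{−(μ−λ)t} = e^{−2.2666} = 0.103668

Final: 0.103668


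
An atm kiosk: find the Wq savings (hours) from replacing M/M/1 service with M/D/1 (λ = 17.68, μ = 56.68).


ρ = 17.68/56.68 = 0.3119
Wq(M/M/1) = ρ/(μ−λ) = 0.3119/39.00 = 0.007998 hr
Wq(M/D/1) = ρ/(2(μ−λ)) = 0.003999 hr
Savings = 0.007998 − 0.003999 = 0.003999 hr

Final: 0.003999 hr


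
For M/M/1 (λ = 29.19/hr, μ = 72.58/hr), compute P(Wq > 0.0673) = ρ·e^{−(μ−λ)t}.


ρ = 29.19/72.58 = 0.4022
P(Wq > t) = ρ·e^{−(μ−λ)t} = 0.4022·e^{−2.9201}
= 0.4022·0.053926 = 0.021688

Final: 0.021688


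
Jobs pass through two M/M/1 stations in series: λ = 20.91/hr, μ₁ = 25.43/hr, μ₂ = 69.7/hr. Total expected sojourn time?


Each node sees arrival rate λ = 20.91/hr (tandem ⇒ throughput preserved).
W₁ = 1/(μ₁−λ) = 1/(25.43−20.91) = 0.22124 hr
W₂ = 1/(μ₂−λ) = 1/(69.7−20.91) = 0.02050 hr
W_total = W₁ + W₂ = 0.22124 + 0.02050 = 0.24173 hr

Final: 0.24173 hr


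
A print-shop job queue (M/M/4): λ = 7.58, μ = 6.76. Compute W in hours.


a = 1.1213; ρ = 0.2803; P₀ = 0.325049
Lq = P₀·a^c·ρ/(c!(1−ρ)²) = 0.01159
Wq = Lq/λ = 0.01159/7.58 = 0.001529 hr
W = Wq + 1/μ = 0.001529 + 0.14793 = 0.14946 hr

Final: 0.14946 hr


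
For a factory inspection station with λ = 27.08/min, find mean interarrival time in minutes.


Mean interarrival time = 1/λ = 1/27.08 minute = 0.03693 minute
In minutes: 0.03693 × 1 = 0.03693 min

Final: 0.03693 min


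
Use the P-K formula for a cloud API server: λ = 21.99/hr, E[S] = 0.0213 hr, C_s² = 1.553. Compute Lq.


ρ = λ·E[S] = 21.99·0.0213 = 0.4684
Lq = ρ²(1+C_s²)/(2(1−ρ)) = 0.2194·(1+1.553)/(2·0.5316)
= 0.2194·2.5530/1.0632 = 0.52679

Final: 0.52679


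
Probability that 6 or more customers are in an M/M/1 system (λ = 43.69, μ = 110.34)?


ρ = 43.69/110.34 = 0.3960
P(N ≥ n) = ρ^n = 0.3960^6 = 0.003854

Final: 0.003854


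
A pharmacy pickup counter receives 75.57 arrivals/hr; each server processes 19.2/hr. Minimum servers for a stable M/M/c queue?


Stability requires cμ > λ ⇔ c > λ/μ.
λ/μ = 75.57/19.2 = 3.9359
Minimum integer c = ⌊3.9359⌋ + 1 = 4
Check: 4·19.2 = 76.80 > 75.57, while 3·19.2 = 57.60 ≤ 75.57

Final: 4 servers


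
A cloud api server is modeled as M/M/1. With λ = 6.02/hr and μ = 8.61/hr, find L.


ρ = λ/μ = 6.02/8.61 = 0.6992
L = ρ/(1−ρ) = 0.6992/(1 − 0.6992) = 0.6992/0.3008 = 2.3243

Final: 2.3243


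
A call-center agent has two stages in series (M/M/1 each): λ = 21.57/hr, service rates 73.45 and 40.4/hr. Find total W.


Each node sees arrival rate λ = 21.57/hr (tandem ⇒ throughput preserved).
W₁ = 1/(μ₁−λ) = 1/(73.45−21.57) = 0.01928 hr
W₂ = 1/(μ₂−λ) = 1/(40.4−21.57) = 0.05311 hr
W_total = W₁ + W₂ = 0.01928 + 0.05311 = 0.07238 hr

Final: 0.07238 hr


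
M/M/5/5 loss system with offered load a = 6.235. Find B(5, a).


B(c,a) = (a^c/c!) / Σ_{k=0}^{c} a^k/k!
a^5/5! = 78.523752
Σ terms (k=0..5): 1.00000 + 6.23500 + 19.43761 + 40.39784 + 62.97013 + 78.52375 = 208.564332
B = 78.523752/208.564332 = 0.376497

Final: 0.376497


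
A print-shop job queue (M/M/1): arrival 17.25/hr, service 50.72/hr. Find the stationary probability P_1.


ρ = 17.25/50.72 = 0.3401
P_n = (1−ρ)·ρ^n = (1 − 0.3401)·0.3401^1 = 0.6599·0.340103 = 0.224433

Final: 0.224433


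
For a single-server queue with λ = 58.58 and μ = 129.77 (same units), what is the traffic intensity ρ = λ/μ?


ρ = λ/μ = 58.58/129.77 = 0.4514

Final: 0.4514


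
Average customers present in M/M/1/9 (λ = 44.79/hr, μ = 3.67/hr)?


ρ = 44.79/3.67 = 12.2044
L = ρ[1 − (K+1)ρ^K + Kρ^(K+1)] / [(1−ρ)(1−ρ^(K+1))]
Numerator: 12.2044·(1 − 10·6006686746.482787 + 9·73307765497.265411) = 7318991377628.831055
Denominator: (-11.2044)·(-73307765496.265411) = 821366571445.894775
L = 7318991377628.831055/821366571445.894775 = 8.9107

Final: 8.9107


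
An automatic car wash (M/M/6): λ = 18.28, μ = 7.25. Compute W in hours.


a = 2.5214; ρ = 0.4202; P₀ = 0.079870
Lq = P₀·a^c·ρ/(c!(1−ρ)²) = 0.03563
Wq = Lq/λ = 0.03563/18.28 = 0.001949 hr
W = Wq + 1/μ = 0.001949 + 0.13793 = 0.13988 hr

Final: 0.13988 hr


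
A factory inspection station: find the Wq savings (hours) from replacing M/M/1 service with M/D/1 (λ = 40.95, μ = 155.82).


ρ = 40.95/155.82 = 0.2628
Wq(M/M/1) = ρ/(μ−λ) = 0.2628/114.87 = 0.002288 hr
Wq(M/D/1) = ρ/(2(μ−λ)) = 0.001144 hr
Savings = 0.002288 − 0.001144 = 0.001144 hr

Final: 0.001144 hr


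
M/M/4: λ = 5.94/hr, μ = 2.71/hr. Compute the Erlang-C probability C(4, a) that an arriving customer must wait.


a = λ/μ = 2.1919; ρ = a/4 = 0.5480
P₀ = 0.105521 (from M/M/c formula)
C(c,a) = [a^c/(c!(1−ρ))]·P₀ = [23.08174/(24·0.4520)]·0.105521
= 2.12760·0.105521 = 0.224508

Final: 0.224508


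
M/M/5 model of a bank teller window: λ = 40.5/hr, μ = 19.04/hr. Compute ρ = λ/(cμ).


ρ = λ/(cμ) = 40.5/(5·19.04) = 40.5/95.20 = 0.4254

Final: 0.4254


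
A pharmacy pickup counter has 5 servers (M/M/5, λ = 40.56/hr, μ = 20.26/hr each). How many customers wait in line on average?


a = λ/μ = 2.0020; ρ = a/5 = 0.4004
P₀ = 0.134058
Lq = P₀·a^c·ρ / (c!·(1−ρ)²) = 0.134058·32.15826·0.4004/(120·0.35953)
= 0.04001

Final: 0.04001


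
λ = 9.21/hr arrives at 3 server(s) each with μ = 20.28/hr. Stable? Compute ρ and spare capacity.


Total capacity cμ = 3·20.28 = 60.84/hr
ρ = λ/(cμ) = 9.21/60.84 = 0.1514
Stable ⇔ ρ < 1: YES
Spare capacity = cμ − λ = 60.84 − 9.21 = 51.63/hr

Final: ρ = 0.1514; stable; margin = 51.63/hr


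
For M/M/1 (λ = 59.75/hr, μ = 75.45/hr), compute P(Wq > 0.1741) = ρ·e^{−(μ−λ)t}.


ρ = 59.75/75.45 = 0.7919
P(Wq > t) = ρ·e^{−(μ−λ)t} = 0.7919·e^{−2.7334}
= 0.7919·0.065000 = 0.051474

Final: 0.051474


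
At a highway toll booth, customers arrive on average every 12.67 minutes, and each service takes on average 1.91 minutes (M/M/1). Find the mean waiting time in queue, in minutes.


λ = 60/12.67 = 4.7356 /hr
μ = 60/1.91 = 31.4136 /hr
ρ = λ/μ = 4.7356/31.4136 = 0.1507
Wq = ρ/(μ−λ) = 0.1507/(31.4136−4.7356) = 0.005651 hr
In minutes: 0.005651·60 = 0.3390 min

Final: 0.3390 min


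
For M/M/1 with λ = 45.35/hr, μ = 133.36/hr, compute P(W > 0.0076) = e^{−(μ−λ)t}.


W ~ Exponential(μ−λ) for M/M/1.
μ − λ = 133.36 − 45.35 = 88.0100
P(W > t) = e^{−(μ−λ)t} = e^{−0.6689} = 0.512284

Final: 0.512284


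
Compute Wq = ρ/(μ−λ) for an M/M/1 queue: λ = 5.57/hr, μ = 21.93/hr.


ρ = 5.57/21.93 = 0.2540
Wq = ρ/(μ−λ) = 0.2540/(21.93 − 5.57) = 0.2540/16.36 = 0.01553 hr

Final: 0.01553 hr


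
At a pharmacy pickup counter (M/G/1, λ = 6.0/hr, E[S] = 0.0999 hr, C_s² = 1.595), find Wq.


ρ = λ·E[S] = 6.0·0.0999 = 0.5994
E[S²] = E[S]²(1+C_s²) = 0.0999²·(1+1.595) = 0.025898
Wq = λ·E[S²]/(2(1−ρ)) = 6.0·0.025898/(2·0.4006) = 0.19395 hr

Final: 0.19395 hr


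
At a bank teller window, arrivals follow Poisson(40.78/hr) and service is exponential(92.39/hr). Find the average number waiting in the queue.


ρ = 40.78/92.39 = 0.4414
Lq = ρ²/(1−ρ) = 0.1948/0.5586 = 0.3488

Final: 0.3488


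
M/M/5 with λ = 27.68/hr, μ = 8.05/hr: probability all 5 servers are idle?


a = λ/μ = 27.68/8.05 = 3.4385; ρ = a/c = 0.6877
Σ_{k=0}^{4} a^k/k! (terms k=0..4) = 1.00000 + 3.43851 + 5.91167 + 6.77578 + 5.82465 = 22.95061
Tail: a^5/(5!(1−ρ)) = 480.67444/(120·0.3123) = 12.82627
P₀ = 1/(22.95061 + 12.82627) = 1/35.77688 = 0.027951

Final: 0.027951


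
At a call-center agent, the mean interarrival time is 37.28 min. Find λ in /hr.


λ = 1/(interarrival time) in consistent units.
1 hour = 60 min, so λ = 60/37.28 = 1.6094 per hour

Final: 1.6094 /hr


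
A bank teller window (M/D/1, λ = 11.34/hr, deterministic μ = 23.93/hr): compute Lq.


ρ = 11.34/23.93 = 0.4739
M/D/1: Lq = ρ²/(2(1−ρ)) = 0.2246/(2·0.5261) = 0.21342

Final: 0.21342


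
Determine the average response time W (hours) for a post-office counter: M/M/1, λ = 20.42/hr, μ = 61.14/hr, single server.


W = 1/(μ−λ) = 1/(61.14 − 20.42) = 1/40.72 = 0.02456 hr

Final: 0.02456 hr


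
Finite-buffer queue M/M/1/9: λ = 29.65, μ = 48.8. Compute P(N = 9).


ρ = λ/μ = 29.65/48.8 = 0.6076
P_K = (1−ρ)ρ^K/(1−ρ^(K+1)) = (0.3924·0.011284)/(1 − 0.006856)
= 0.004428/0.993144 = 0.004458

Final: 0.004458


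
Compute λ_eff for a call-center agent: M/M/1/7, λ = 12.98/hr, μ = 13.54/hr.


ρ = 0.9586; P_K = (1−ρ)ρ^7/(1−ρ^8) = 0.107318
λ_eff = λ(1 − P_K) = 12.98·(1 − 0.107318) = 12.98·0.892682 = 11.5870 /hr

Final: 11.5870 /hr


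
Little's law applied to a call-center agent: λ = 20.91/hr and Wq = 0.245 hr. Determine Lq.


Lq = λWq = 20.91·0.245 = 5.1230

Final: 5.1230


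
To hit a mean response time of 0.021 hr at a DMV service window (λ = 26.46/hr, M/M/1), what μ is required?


W = 1/(μ−λ) ⇒ μ − λ = 1/W = 1/0.021 = 47.6190
μ = λ + 1/W = 26.46 + 47.6190 = 74.0790 per hr

Final: 74.0790 /hr


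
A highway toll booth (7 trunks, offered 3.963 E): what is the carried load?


B(7,3.963) = 0.060874 (Erlang-B)
Carried load = a(1 − B) = 3.963·(1 − 0.060874) = 3.963·0.939126 = 3.7218 E

Final: 3.7218 Erlangs


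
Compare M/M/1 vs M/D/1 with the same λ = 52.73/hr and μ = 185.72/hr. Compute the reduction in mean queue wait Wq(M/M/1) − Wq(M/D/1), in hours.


ρ = 52.73/185.72 = 0.2839
Wq(M/M/1) = ρ/(μ−λ) = 0.2839/132.99 = 0.002135 hr
Wq(M/D/1) = ρ/(2(μ−λ)) = 0.001067 hr
Savings = 0.002135 − 0.001067 = 0.001067 hr

Final: 0.001067 hr


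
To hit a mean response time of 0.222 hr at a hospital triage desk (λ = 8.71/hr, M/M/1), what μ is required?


W = 1/(μ−λ) ⇒ μ − λ = 1/W = 1/0.222 = 4.5045
μ = λ + 1/W = 8.71 + 4.5045 = 13.2145 per hr

Final: 13.2145 /hr


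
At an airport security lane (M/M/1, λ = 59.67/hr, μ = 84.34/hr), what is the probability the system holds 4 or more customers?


ρ = 59.67/84.34 = 0.7075
P(N ≥ n) = ρ^n = 0.7075^4 = 0.250547

Final: 0.250547


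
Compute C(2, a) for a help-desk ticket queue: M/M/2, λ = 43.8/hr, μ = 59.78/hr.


a = λ/μ = 0.7327; ρ = a/2 = 0.3663
P₀ = 0.463761 (from M/M/c formula)
C(c,a) = [a^c/(c!(1−ρ))]·P₀ = [0.53683/(2·0.6337)]·0.463761
= 0.42360·0.463761 = 0.196448

Final: 0.196448


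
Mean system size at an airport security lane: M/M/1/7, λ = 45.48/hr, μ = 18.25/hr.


ρ = 45.48/18.25 = 2.4921
L = ρ[1 − (K+1)ρ^K + Kρ^(K+1)] / [(1−ρ)(1−ρ^(K+1))]
Numerator: 2.4921·(1 − 8·596.902105 + 7·1487.512753) = 14051.133047
Denominator: (-1.4921)·(-1486.512753) = 2217.958480
L = 14051.133047/2217.958480 = 6.3352

Final: 6.3352


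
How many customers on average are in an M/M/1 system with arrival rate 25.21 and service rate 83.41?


ρ = λ/μ = 25.21/83.41 = 0.3022
L = ρ/(1−ρ) = 0.3022/(1 − 0.3022) = 0.3022/0.6978 = 0.4332

Final: 0.4332


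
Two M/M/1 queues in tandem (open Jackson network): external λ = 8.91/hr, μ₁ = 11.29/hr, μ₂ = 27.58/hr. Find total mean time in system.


Each node sees arrival rate λ = 8.91/hr (tandem ⇒ throughput preserved).
W₁ = 1/(μ₁−λ) = 1/(11.29−8.91) = 0.42017 hr
W₂ = 1/(μ₂−λ) = 1/(27.58−8.91) = 0.05356 hr
W_total = W₁ + W₂ = 0.42017 + 0.05356 = 0.47373 hr

Final: 0.47373 hr


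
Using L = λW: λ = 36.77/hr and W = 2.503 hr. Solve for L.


L = λW = 36.77·2.503 = 92.0353

Final: 92.0353


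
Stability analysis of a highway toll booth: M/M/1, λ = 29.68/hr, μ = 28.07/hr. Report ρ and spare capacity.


Total capacity cμ = 1·28.07 = 28.07/hr
ρ = λ/(cμ) = 29.68/28.07 = 1.0574
Stable ⇔ ρ < 1: NO
Spare capacity = cμ − λ = 28.07 − 29.68 = -1.61/hr

Final: ρ = 1.0574; unstable; margin = -1.61/hr


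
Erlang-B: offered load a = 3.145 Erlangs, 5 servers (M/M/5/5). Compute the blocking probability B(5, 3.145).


B(c,a) = (a^c/c!) / Σ_{k=0}^{c} a^k/k!
a^5/5! = 2.564024
Σ terms (k=0..5): 1.00000 + 3.14500 + 4.94551 + 5.18455 + 4.07635 + 2.56402 = 20.915431
B = 2.564024/20.915431 = 0.122590

Final: 0.122590


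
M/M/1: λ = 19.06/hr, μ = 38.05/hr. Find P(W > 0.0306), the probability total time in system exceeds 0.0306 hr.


W ~ Exponential(μ−λ) for M/M/1.
μ − λ = 38.05 − 19.06 = 18.9900
P(W > t) = e^{−(μ−λ)t} = e^{−0.5811} = 0.559286

Final: 0.559286


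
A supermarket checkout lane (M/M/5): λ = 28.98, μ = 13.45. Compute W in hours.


a = 2.1546; ρ = 0.4309; P₀ = 0.114664
Lq = P₀·a^c·ρ/(c!(1−ρ)²) = 0.05905
Wq = Lq/λ = 0.05905/28.98 = 0.002038 hr
W = Wq + 1/μ = 0.002038 + 0.07435 = 0.07639 hr

Final: 0.07639 hr


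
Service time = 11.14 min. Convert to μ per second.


μ = 1/(service time) in consistent units.
1 second = 0.0166667 min, so μ = 0.0166667/11.14 = 0.001496 per second

Final: 0.001496 /sec


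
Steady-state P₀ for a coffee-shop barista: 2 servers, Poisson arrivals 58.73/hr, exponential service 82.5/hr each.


a = λ/μ = 58.73/82.5 = 0.7119; ρ = a/c = 0.3559
Σ_{k=0}^{1} a^k/k! (terms k=0..1) = 1.00000 + 0.71188 = 1.71188
Tail: a^2/(2!(1−ρ)) = 0.50677/(2·0.6441) = 0.39342
P₀ = 1/(1.71188 + 0.39342) = 1/2.10530 = 0.474992

Final: 0.474992


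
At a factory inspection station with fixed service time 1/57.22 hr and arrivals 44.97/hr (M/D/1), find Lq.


ρ = 44.97/57.22 = 0.7859
M/D/1: Lq = ρ²/(2(1−ρ)) = 0.6177/(2·0.2141) = 1.44255

Final: 1.44255


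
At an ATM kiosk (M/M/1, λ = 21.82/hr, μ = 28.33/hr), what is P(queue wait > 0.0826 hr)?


ρ = 21.82/28.33 = 0.7702
P(Wq > t) = ρ·e^{−(μ−λ)t} = 0.7702·e^{−0.5377}
= 0.7702·0.584075 = 0.449859

Final: 0.449859


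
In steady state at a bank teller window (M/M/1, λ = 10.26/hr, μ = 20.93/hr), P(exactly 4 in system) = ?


ρ = 10.26/20.93 = 0.4902
P_n = (1−ρ)·ρ^n = (1 − 0.4902)·0.4902^4 = 0.5098·0.057745 = 0.029438

Final: 0.029438


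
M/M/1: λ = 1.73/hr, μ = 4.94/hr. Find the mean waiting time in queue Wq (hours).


ρ = 1.73/4.94 = 0.3502
Wq = ρ/(μ−λ) = 0.3502/(4.94 − 1.73) = 0.3502/3.21 = 0.1091 hr

Final: 0.1091 hr


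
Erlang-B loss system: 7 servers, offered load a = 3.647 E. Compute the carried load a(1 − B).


B(7,3.647) = 0.045893 (Erlang-B)
Carried load = a(1 − B) = 3.647·(1 − 0.045893) = 3.647·0.954107 = 3.4796 E

Final: 3.4796 Erlangs


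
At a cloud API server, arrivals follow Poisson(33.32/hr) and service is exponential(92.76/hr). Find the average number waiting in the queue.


ρ = 33.32/92.76 = 0.3592
Lq = ρ²/(1−ρ) = 0.1290/0.6408 = 0.2014

Final: 0.2014


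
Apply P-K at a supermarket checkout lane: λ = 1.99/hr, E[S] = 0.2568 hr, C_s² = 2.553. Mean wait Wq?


ρ = λ·E[S] = 1.99·0.2568 = 0.5110
E[S²] = E[S]²(1+C_s²) = 0.2568²·(1+2.553) = 0.234307
Wq = λ·E[S²]/(2(1−ρ)) = 1.99·0.234307/(2·0.4890) = 0.47679 hr

Final: 0.47679 hr


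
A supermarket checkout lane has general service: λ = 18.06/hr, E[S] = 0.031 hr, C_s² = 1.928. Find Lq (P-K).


ρ = λ·E[S] = 18.06·0.031 = 0.5599
Lq = ρ²(1+C_s²)/(2(1−ρ)) = 0.3134·(1+1.928)/(2·0.4401)
= 0.3134·2.9280/0.8803 = 1.04258

Final: 1.04258


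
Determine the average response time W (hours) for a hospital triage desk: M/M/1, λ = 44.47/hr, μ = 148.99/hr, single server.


W = 1/(μ−λ) = 1/(148.99 − 44.47) = 1/104.52 = 0.009568 hr

Final: 0.009568 hr


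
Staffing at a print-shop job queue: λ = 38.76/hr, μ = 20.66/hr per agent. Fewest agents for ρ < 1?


Stability requires cμ > λ ⇔ c > λ/μ.
λ/μ = 38.76/20.66 = 1.8761
Minimum integer c = ⌊1.8761⌋ + 1 = 2
Check: 2·20.66 = 41.32 > 38.76, while 1·20.66 = 20.66 ≤ 38.76

Final: 2 servers


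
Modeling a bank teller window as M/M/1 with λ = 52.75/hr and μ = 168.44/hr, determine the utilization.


ρ = λ/μ = 52.75/168.44 = 0.3132

Final: 0.3132


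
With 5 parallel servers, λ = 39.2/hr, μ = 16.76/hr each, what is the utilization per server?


ρ = λ/(cμ) = 39.2/(5·16.76) = 39.2/83.80 = 0.4678

Final: 0.4678


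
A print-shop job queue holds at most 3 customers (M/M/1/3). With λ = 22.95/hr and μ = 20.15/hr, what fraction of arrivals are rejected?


ρ = λ/μ = 22.95/20.15 = 1.1390
P_K = (1−ρ)ρ^K/(1−ρ^(K+1)) = (-0.1390·1.477484)/(1 − 1.682792)
= -0.205308/-0.682792 = 0.300689

Final: 0.300689


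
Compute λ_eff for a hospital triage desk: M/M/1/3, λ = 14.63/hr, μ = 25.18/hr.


ρ = 0.5810; P_K = (1−ρ)ρ^3/(1−ρ^4) = 0.092749
λ_eff = λ(1 − P_K) = 14.63·(1 − 0.092749) = 14.63·0.907251 = 13.2731 /hr

Final: 13.2731 /hr


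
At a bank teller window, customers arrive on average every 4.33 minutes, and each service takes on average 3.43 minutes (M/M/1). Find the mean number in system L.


λ = 60/4.33 = 13.8568 /hr
μ = 60/3.43 = 17.4927 /hr
ρ = λ/μ = 13.8568/17.4927 = 0.7921
L = ρ/(1−ρ) = 0.7921/0.2079 = 3.8111

Final: 3.8111


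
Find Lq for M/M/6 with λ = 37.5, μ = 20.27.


a = λ/μ = 1.8500; ρ = a/6 = 0.3083
P₀ = 0.157089
Lq = P₀·a^c·ρ / (c!·(1−ρ)²) = 0.157089·40.09268·0.3083/(720·0.47840)
= 0.005638

Final: 0.005638


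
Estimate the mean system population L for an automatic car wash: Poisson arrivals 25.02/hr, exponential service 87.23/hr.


ρ = λ/μ = 25.02/87.23 = 0.2868
L = ρ/(1−ρ) = 0.2868/(1 − 0.2868) = 0.2868/0.7132 = 0.4022

Final: 0.4022


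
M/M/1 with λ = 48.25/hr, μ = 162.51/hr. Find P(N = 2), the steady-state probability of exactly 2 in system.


ρ = 48.25/162.51 = 0.2969
P_n = (1−ρ)·ρ^n = (1 − 0.2969)·0.2969^2 = 0.7031·0.088152 = 0.061980

Final: 0.061980


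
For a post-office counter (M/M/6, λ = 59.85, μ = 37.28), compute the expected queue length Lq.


a = λ/μ = 1.6054; ρ = a/6 = 0.2676
P₀ = 0.200729
Lq = P₀·a^c·ρ / (c!·(1−ρ)²) = 0.200729·17.12101·0.2676/(720·0.53645)
= 0.002381

Final: 0.002381


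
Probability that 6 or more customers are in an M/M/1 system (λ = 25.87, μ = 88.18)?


ρ = 25.87/88.18 = 0.2934
P(N ≥ n) = ρ^n = 0.2934^6 = 0.0006376

Final: 0.0006376


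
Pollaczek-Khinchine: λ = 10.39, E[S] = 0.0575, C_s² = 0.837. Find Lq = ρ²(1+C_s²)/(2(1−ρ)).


ρ = λ·E[S] = 10.39·0.0575 = 0.5974
Lq = ρ²(1+C_s²)/(2(1−ρ)) = 0.3569·(1+0.837)/(2·0.4026)
= 0.3569·1.8370/0.8051 = 0.81433

Final: 0.81433


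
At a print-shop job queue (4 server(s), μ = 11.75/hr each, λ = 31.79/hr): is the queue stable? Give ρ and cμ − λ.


Total capacity cμ = 4·11.75 = 47.00/hr
ρ = λ/(cμ) = 31.79/47.00 = 0.6764
Stable ⇔ ρ < 1: YES
Spare capacity = cμ − λ = 47.00 − 31.79 = 15.21/hr

Final: ρ = 0.6764; stable; margin = 15.21/hr


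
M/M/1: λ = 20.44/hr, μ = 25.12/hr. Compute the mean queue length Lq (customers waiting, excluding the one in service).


ρ = 20.44/25.12 = 0.8137
Lq = ρ²/(1−ρ) = 0.6621/0.1863 = 3.5538

Final: 3.5538


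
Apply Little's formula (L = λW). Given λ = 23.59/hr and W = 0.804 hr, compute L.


L = λW = 23.59·0.804 = 18.9664

Final: 18.9664


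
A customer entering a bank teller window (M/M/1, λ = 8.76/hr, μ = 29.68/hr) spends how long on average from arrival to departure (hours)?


W = 1/(μ−λ) = 1/(29.68 − 8.76) = 1/20.92 = 0.04780 hr

Final: 0.04780 hr


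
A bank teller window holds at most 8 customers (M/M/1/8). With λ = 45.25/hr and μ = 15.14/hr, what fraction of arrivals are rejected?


ρ = λ/μ = 45.25/15.14 = 2.9888
P_K = (1−ρ)ρ^K/(1−ρ^(K+1)) = (-1.9888·6367.099944)/(1 − 19029.806636)
= -12662.706692/-19028.806636 = 0.665449

Final: 0.665449


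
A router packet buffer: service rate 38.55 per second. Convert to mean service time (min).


Mean service time = 1/μ = 1/38.55 second = 0.02594 second
In minutes: 0.02594 × 0.0166667 = 0.0004323 min

Final: 0.0004323 min


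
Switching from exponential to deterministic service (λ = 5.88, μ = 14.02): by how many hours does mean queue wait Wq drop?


ρ = 5.88/14.02 = 0.4194
Wq(M/M/1) = ρ/(μ−λ) = 0.4194/8.14 = 0.05152 hr
Wq(M/D/1) = ρ/(2(μ−λ)) = 0.02576 hr
Savings = 0.05152 − 0.02576 = 0.02576 hr

Final: 0.02576 hr


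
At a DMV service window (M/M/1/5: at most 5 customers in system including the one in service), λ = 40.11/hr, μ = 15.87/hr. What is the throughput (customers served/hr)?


ρ = 2.5274; P_K = (1−ρ)ρ^5/(1−ρ^6) = 0.606666
λ_eff = λ(1 − P_K) = 40.11·(1 − 0.606666) = 40.11·0.393334 = 15.7766 /hr

Final: 15.7766 /hr


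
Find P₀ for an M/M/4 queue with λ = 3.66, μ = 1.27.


a = λ/μ = 3.66/1.27 = 2.8819; ρ = a/c = 0.7205
Σ_{k=0}^{3} a^k/k! (terms k=0..3) = 1.00000 + 2.88189 + 4.15264 + 3.98915 = 12.02369
Tail: a^4/(4!(1−ρ)) = 68.97782/(24·0.2795) = 10.28190
P₀ = 1/(12.02369 + 10.28190) = 1/22.30559 = 0.044832

Final: 0.044832


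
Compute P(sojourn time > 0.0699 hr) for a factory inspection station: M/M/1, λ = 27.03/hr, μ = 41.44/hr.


W ~ Exponential(μ−λ) for M/M/1.
μ − λ = 41.44 − 27.03 = 14.4100
P(W > t) = e^{−(μ−λ)t} = e^{−1.0073} = 0.365219

Final: 0.365219


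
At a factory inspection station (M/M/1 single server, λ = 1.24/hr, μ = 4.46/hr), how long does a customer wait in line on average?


ρ = 1.24/4.46 = 0.2780
Wq = ρ/(μ−λ) = 0.2780/(4.46 − 1.24) = 0.2780/3.22 = 0.08634 hr

Final: 0.08634 hr


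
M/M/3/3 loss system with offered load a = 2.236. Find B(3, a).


B(c,a) = (a^c/c!) / Σ_{k=0}^{c} a^k/k!
a^3/3! = 1.863220
Σ terms (k=0..3): 1.00000 + 2.23600 + 2.49985 + 1.86322 = 7.599068
B = 1.863220/7.599068 = 0.245191

Final: 0.245191


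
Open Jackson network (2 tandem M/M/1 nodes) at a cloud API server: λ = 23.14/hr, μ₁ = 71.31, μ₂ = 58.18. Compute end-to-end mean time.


Each node sees arrival rate λ = 23.14/hr (tandem ⇒ throughput preserved).
W₁ = 1/(μ₁−λ) = 1/(71.31−23.14) = 0.02076 hr
W₂ = 1/(μ₂−λ) = 1/(58.18−23.14) = 0.02854 hr
W_total = W₁ + W₂ = 0.02076 + 0.02854 = 0.04930 hr

Final: 0.04930 hr
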